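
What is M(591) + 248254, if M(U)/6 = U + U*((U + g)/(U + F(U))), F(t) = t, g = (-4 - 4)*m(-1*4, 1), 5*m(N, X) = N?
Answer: 1267961/5 ≈ 2.5359e+5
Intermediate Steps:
m(N, X) = N/5
g = 32/5 (g = (-4 - 4)*((-1*4)/5) = -8*(-4)/5 = -8*(-4/5) = 32/5 ≈ 6.4000)
M(U) = 96/5 + 9*U (M(U) = 6*(U + U*((U + 32/5)/(U + U))) = 6*(U + U*((32/5 + U)/((2*U)))) = 6*(U + U*((32/5 + U)*(1/(2*U)))) = 6*(U + U*((32/5 + U)/(2*U))) = 6*(U + (16/5 + U/2)) = 6*(16/5 + 3*U/2) = 96/5 + 9*U)
M(591) + 248254 = (96/5 + 9*591) + 248254 = (96/5 + 5319) + 248254 = 26691/5 + 248254 = 1267961/5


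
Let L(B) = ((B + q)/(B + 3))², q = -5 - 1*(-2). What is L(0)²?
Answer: 1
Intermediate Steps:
q = -3 (q = -5 + 2 = -3)
L(B) = (-3 + B)²/(3 + B)² (L(B) = ((B - 3)/(B + 3))² = ((-3 + B)/(3 + B))² = (-3 + B)²/(3 + B)²)
L(0)² = ((-3 + 0)²/(3 + 0)²)² = ((-3)²/3²)² = (9*(⅑))² = 1² = 1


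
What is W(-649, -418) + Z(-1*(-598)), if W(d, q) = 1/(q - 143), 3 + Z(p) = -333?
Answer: -188497/561 ≈ -336.00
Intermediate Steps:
Z(p) = -336 (Z(p) = -3 - 333 = -336)
W(d, q) = 1/(-143 + q)
W(-649, -418) + Z(-1*(-598)) = 1/(-143 - 418) - 336 = 1/(-561) - 336 = -1/561 - 336 = -188497/561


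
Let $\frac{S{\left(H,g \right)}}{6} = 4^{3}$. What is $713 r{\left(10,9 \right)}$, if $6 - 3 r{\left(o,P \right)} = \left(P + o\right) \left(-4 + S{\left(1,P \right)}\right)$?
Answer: $- \frac{5143582}{3} \approx -1.7145 \cdot 10^{6}$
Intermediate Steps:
$S{\left(H,g \right)} = 384$ ($S{\left(H,g \right)} = 6 \cdot 4^{3} = 6 \cdot 64 = 384$)
$r{\left(o,P \right)} = 2 - \frac{380 P}{3} - \frac{380 o}{3}$ ($r{\left(o,P \right)} = 2 - \frac{\left(P + o\right) \left(-4 + 384\right)}{3} = 2 - \frac{\left(P + o\right) 380}{3} = 2 - \frac{380 P + 380 o}{3} = 2 - \left(\frac{380 P}{3} + \frac{380 o}{3}\right) = 2 - \frac{380 P}{3} - \frac{380 o}{3}$)
$713 r{\left(10,9 \right)} = 713 \left(2 - 1140 - \frac{3800}{3}\right) = 713 \left(- \frac{7214}{3}\right) = - \frac{5143582}{3}$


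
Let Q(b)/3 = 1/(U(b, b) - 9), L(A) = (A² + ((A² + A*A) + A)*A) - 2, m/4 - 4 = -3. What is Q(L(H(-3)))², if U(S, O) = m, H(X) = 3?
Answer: 9/25 ≈ 0.36000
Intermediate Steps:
m = 4 (m = 16 + 4*(-3) = 16 - 12 = 4)
U(S, O) = 4
L(A) = -2 + A² + A*(A + 2*A²) (L(A) = (A² + ((A² + A²) + A)*A) - 2 = (A² + (2*A² + A)*A) - 2 = (A² + (A + 2*A²)*A) - 2 = (A² + A*(A + 2*A²)) - 2 = -2 + A² + A*(A + 2*A²))
Q(b) = -⅗ (Q(b) = 3/(4 - 9) = 3/(-5) = 3*(-⅕) = -⅗)
Q(L(H(-3)))² = (-⅗)² = 9/25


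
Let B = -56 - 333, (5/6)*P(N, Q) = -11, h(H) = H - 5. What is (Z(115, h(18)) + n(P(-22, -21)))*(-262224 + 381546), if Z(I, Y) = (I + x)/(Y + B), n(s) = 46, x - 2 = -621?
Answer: 265491450/47 ≈ 5.6488e+6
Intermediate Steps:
h(H) = -5 + H
x = -619 (x = 2 - 621 = -619)
P(N, Q) = -66/5 (P(N, Q) = (6/5)*(-11) = -66/5)
B = -389
Z(I, Y) = (-619 + I)/(-389 + Y) (Z(I, Y) = (I - 619)/(Y - 389) = (-619 + I)/(-389 + Y))
(Z(115, h(18)) + n(P(-22, -21)))*(-262224 + 381546) = ((-619 + 115)/(-389 + (-5 + 18)) + 46)*(-262224 + 381546) = (-504/(-389 + 13) + 46)*119322 = (-504/(-376) + 46)*119322 = (-1/376*(-504) + 46)*119322 = (63/47 + 46)*119322 = (2225/47)*119322 = 265491450/47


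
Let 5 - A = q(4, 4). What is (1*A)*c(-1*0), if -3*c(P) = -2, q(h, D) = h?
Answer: ⅔ ≈ 0.66667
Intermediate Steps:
c(P) = ⅔ (c(P) = -⅓*(-2) = ⅔)
A = 1 (A = 5 - 1*4 = 5 - 4 = 1)
(1*A)*c(-1*0) = (1*1)*(⅔) = 1*(⅔) = ⅔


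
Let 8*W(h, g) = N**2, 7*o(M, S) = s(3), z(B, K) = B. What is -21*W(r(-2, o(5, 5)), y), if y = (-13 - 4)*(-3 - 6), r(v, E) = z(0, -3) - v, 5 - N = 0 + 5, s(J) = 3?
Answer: 0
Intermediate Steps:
o(M, S) = 3/7 (o(M, S) = (1/7)*3 = 3/7)
N = 0 (N = 5 - (0 + 5) = 5 - 1*5 = 5 - 5 = 0)
r(v, E) = -v (r(v, E) = 0 - v = -v)
y = 153 (y = -17*(-9) = 153)
W(h, g) = 0 (W(h, g) = (1/8)*0**2 = (1/8)*0 = 0)
-21*W(r(-2, o(5, 5)), y) = -21*0 = 0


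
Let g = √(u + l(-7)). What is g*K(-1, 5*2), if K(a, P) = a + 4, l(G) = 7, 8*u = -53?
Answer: 3*√6/4 ≈ 1.8371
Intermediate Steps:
u = -53/8 (u = (⅛)*(-53) = -53/8 ≈ -6.6250)
g = √6/4 (g = √(-53/8 + 7) = √(3/8) = √6/4 ≈ 0.61237)
K(a, P) = 4 + a
g*K(-1, 5*2) = (√6/4)*(4 - 1) = (√6/4)*3 = 3*√6/4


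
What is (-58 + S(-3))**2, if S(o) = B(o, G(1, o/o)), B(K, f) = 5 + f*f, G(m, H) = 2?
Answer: 2401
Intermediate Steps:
B(K, f) = 5 + f**2
S(o) = 9 (S(o) = 5 + 2**2 = 5 + 4 = 9)
(-58 + S(-3))**2 = (-58 + 9)**2 = (-49)**2 = 2401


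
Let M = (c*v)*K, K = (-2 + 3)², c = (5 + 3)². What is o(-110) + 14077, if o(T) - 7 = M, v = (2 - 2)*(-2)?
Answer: 14084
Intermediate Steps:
c = 64 (c = 8² = 64)
v = 0 (v = 0*(-2) = 0)
K = 1 (K = 1² = 1)
M = 0 (M = (64*0)*1 = 0*1 = 0)
o(T) = 7 (o(T) = 7 + 0 = 7)
o(-110) + 14077 = 7 + 14077 = 14084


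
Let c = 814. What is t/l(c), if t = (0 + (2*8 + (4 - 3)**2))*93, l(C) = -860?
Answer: -1581/860 ≈ -1.8384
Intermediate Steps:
t = 1581 (t = (0 + (16 + 1**2))*93 = (0 + (16 + 1))*93 = (0 + 17)*93 = 17*93 = 1581)
t/l(c) = 1581/(-860) = 1581*(-1/860) = -1581/860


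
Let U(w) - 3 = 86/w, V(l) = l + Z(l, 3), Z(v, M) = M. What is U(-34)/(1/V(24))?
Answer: 216/17 ≈ 12.706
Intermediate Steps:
V(l) = 3 + l (V(l) = l + 3 = 3 + l)
U(w) = 3 + 86/w
U(-34)/(1/V(24)) = (3 + 86/(-34))/(1/(3 + 24)) = (3 + 86*(-1/34))/(1/27) = (3 - 43/17)/(1/27) = (8/17)*27 = 216/17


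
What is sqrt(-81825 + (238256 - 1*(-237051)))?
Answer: sqrt(393482) ≈ 627.28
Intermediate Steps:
sqrt(-81825 + (238256 - 1*(-237051))) = sqrt(-81825 + (238256 + 237051)) = sqrt(-81825 + 475307) = sqrt(393482)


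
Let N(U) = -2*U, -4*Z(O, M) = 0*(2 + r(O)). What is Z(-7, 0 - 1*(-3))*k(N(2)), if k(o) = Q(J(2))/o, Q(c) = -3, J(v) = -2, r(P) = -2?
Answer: 0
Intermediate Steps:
Z(O, M) = 0 (Z(O, M) = -0*(2 - 2) = -0*0 = -¼*0 = 0)
k(o) = -3/o
Z(-7, 0 - 1*(-3))*k(N(2)) = 0*(-3/((-2*2))) = 0*(-3/(-4)) = 0*(-3*(-¼)) = 0*(¾) = 0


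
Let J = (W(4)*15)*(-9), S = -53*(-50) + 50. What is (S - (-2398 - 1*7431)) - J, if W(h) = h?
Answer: 13069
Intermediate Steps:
S = 2700 (S = 2650 + 50 = 2700)
J = -540 (J = (4*15)*(-9) = 60*(-9) = -540)
(S - (-2398 - 1*7431)) - J = (2700 - (-2398 - 1*7431)) - 1*(-540) = (2700 - (-2398 - 7431)) + 540 = (2700 - 1*(-9829)) + 540 = (2700 + 9829) + 540 = 12529 + 540 = 13069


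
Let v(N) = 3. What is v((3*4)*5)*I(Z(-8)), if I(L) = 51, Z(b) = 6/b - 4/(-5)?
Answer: 153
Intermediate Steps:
Z(b) = ⅘ + 6/b (Z(b) = 6/b - 4*(-⅕) = 6/b + ⅘ = ⅘ + 6/b)
v((3*4)*5)*I(Z(-8)) = 3*51 = 153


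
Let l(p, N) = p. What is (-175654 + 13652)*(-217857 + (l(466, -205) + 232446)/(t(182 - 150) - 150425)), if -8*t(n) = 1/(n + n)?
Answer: 2718222283709666002/77017601 ≈ 3.5293e+10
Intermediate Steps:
t(n) = -1/(16*n) (t(n) = -1/(8*(n + n)) = -1/(2*n)/8 = -1/(16*n))
(-175654 + 13652)*(-217857 + (l(466, -205) + 232446)/(t(182 - 150) - 150425)) = (-175654 + 13652)*(-217857 + (466 + 232446)/(-1/(16*(182 - 150)) - 150425)) = -162002*(-217857 + 232912/(-1/16/32 - 150425)) = -162002*(-217857 + 232912/(-1/16*1/32 - 150425)) = -162002*(-217857 + 232912/(-1/512 - 150425)) = -162002*(-217857 + 232912/(-77017601/512)) = -162002*(-217857 + 232912*(-512/77017601)) = -162002*(-217857 - 119250944/77017601) = -162002*(-16778942752001/77017601) = 2718222283709666002/77017601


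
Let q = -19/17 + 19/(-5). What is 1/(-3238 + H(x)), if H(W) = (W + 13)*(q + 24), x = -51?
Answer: -85/336866 ≈ -0.00025233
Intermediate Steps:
q = -418/85 (q = -19*1/17 + 19*(-1/5) = -19/17 - 19/5 = -418/85 ≈ -4.9176)
H(W) = 21086/85 + 1622*W/85 (H(W) = (W + 13)*(-418/85 + 24) = (13 + W)*(1622/85) = 21086/85 + 1622*W/85)
1/(-3238 + H(x)) = 1/(-3238 + (21086/85 + (1622/85)*(-51))) = 1/(-3238 + (21086/85 - 4866/5)) = 1/(-3238 - 61636/85) = 1/(-336866/85) = -85/336866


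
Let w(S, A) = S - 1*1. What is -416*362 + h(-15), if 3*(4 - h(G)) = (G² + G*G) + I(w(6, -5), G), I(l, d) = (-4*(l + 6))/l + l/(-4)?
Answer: -3014693/20 ≈ -1.5073e+5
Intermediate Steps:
w(S, A) = -1 + S (w(S, A) = S - 1 = -1 + S)
I(l, d) = -l/4 + (-24 - 4*l)/l (I(l, d) = (-4*(6 + l))/l + l*(-¼) = (-24 - 4*l)/l - l/4 = -l/4 + (-24 - 4*l)/l)
h(G) = 147/20 - 2*G²/3 (h(G) = 4 - ((G² + G*G) + (-4 - 24/(-1 + 6) - (-1 + 6)/4))/3 = 4 - ((G² + G²) + (-4 - 24/5 - ¼*5))/3 = 4 - (2*G² + (-4 - 24*⅕ - 5/4))/3 = 4 - (2*G² + (-4 - 24/5 - 5/4))/3 = 4 - (2*G² - 201/20)/3 = 4 - (-201/20 + 2*G²)/3 = 4 + (67/20 - 2*G²/3) = 147/20 - 2*G²/3)
-416*362 + h(-15) = -416*362 + (147/20 - ⅔*(-15)²) = -150592 + (147/20 - ⅔*225) = -150592 + (147/20 - 150) = -150592 - 2853/20 = -3014693/20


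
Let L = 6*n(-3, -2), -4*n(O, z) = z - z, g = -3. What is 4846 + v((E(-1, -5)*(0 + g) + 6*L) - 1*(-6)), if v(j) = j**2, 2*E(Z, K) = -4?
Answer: 4990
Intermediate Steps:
E(Z, K) = -2 (E(Z, K) = (1/2)*(-4) = -2)
n(O, z) = 0 (n(O, z) = -(z - z)/4 = -1/4*0 = 0)
L = 0 (L = 6*0 = 0)
4846 + v((E(-1, -5)*(0 + g) + 6*L) - 1*(-6)) = 4846 + ((-2*(0 - 3) + 6*0) - 1*(-6))**2 = 4846 + ((-2*(-3) + 0) + 6)**2 = 4846 + ((6 + 0) + 6)**2 = 4846 + (6 + 6)**2 = 4846 + 12**2 = 4846 + 144 = 4990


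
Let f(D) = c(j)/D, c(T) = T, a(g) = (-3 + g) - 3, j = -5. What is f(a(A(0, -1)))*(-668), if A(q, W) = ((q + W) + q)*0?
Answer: -1670/3 ≈ -556.67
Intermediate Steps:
A(q, W) = 0 (A(q, W) = ((W + q) + q)*0 = (W + 2*q)*0 = 0)
a(g) = -6 + g
f(D) = -5/D
f(a(A(0, -1)))*(-668) = -5/(-6 + 0)*(-668) = -5/(-6)*(-668) = -5*(-⅙)*(-668) = (⅚)*(-668) = -1670/3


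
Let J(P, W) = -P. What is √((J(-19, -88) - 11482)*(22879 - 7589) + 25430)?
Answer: 152*I*√7585 ≈ 13238.0*I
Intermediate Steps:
√((J(-19, -88) - 11482)*(22879 - 7589) + 25430) = √((-1*(-19) - 11482)*(22879 - 7589) + 25430) = √((19 - 11482)*15290 + 25430) = √(-11463*15290 + 25430) = √(-175269270 + 25430) = √(-175243840) = 152*I*√7585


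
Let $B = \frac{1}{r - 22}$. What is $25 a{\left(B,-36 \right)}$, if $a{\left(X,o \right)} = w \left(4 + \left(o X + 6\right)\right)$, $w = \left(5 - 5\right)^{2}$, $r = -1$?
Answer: $0$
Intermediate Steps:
$B = - \frac{1}{23}$ ($B = \frac{1}{-1 - 22} = \frac{1}{-23} = - \frac{1}{23} \approx -0.043478$)
$w = 0$ ($w = 0^{2} = 0$)
$a{\left(X,o \right)} = 0$ ($a{\left(X,o \right)} = 0 \left(4 + \left(o X + 6\right)\right) = 0 \left(4 + \left(X o + 6\right)\right) = 0 \left(4 + \left(6 + X o\right)\right) = 0 \left(10 + X o\right) = 0$)
$25 a{\left(B,-36 \right)} = 25 \cdot 0 = 0$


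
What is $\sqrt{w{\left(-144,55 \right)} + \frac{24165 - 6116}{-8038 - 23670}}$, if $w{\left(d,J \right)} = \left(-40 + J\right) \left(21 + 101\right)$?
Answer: $\frac{\sqrt{459826173857}}{15854} \approx 42.772$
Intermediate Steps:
$w{\left(d,J \right)} = -4880 + 122 J$ ($w{\left(d,J \right)} = \left(-40 + J\right) 122 = -4880 + 122 J$)
$\sqrt{w{\left(-144,55 \right)} + \frac{24165 - 6116}{-8038 - 23670}} = \sqrt{\left(-4880 + 122 \cdot 55\right) + \frac{24165 - 6116}{-8038 - 23670}} = \sqrt{\left(-4880 + 6710\right) + \frac{18049}{-31708}} = \sqrt{1830 + 18049 \left(- \frac{1}{31708}\right)} = \sqrt{1830 - \frac{18049}{31708}} = \sqrt{\frac{58007591}{31708}} = \frac{\sqrt{459826173857}}{15854}$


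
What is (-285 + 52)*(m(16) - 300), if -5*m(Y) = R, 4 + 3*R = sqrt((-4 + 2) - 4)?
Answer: 1047568/15 + 233*I*sqrt(6)/15 ≈ 69838.0 + 38.049*I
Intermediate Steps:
R = -4/3 + I*sqrt(6)/3 (R = -4/3 + sqrt((-4 + 2) - 4)/3 = -4/3 + sqrt(-2 - 4)/3 = -4/3 + sqrt(-6)/3 = -4/3 + (I*sqrt(6))/3 = -4/3 + I*sqrt(6)/3 ≈ -1.3333 + 0.8165*I)
m(Y) = 4/15 - I*sqrt(6)/15 (m(Y) = -(-4/3 + I*sqrt(6)/3)/5 = 4/15 - I*sqrt(6)/15)
(-285 + 52)*(m(16) - 300) = (-285 + 52)*((4/15 - I*sqrt(6)/15) - 300) = -233*(-4496/15 - I*sqrt(6)/15) = 1047568/15 + 233*I*sqrt(6)/15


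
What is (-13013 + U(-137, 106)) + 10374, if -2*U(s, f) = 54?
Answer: -2666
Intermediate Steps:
U(s, f) = -27 (U(s, f) = -1/2*54 = -27)
(-13013 + U(-137, 106)) + 10374 = (-13013 - 27) + 10374 = -13040 + 10374 = -2666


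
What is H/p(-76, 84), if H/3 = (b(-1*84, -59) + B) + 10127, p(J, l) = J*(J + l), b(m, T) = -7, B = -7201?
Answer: -8757/608 ≈ -14.403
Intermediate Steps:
H = 8757 (H = 3*((-7 - 7201) + 10127) = 3*(-7208 + 10127) = 3*2919 = 8757)
H/p(-76, 84) = 8757/((-76*(-76 + 84))) = 8757/((-76*8)) = 8757/(-608) = 8757*(-1/608) = -8757/608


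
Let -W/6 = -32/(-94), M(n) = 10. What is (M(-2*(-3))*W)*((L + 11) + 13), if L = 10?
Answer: -32640/47 ≈ -694.47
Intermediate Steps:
W = -96/47 (W = -(-192)/(-94) = -(-192)*(-1)/94 = -6*16/47 = -96/47 ≈ -2.0426)
(M(-2*(-3))*W)*((L + 11) + 13) = (10*(-96/47))*((10 + 11) + 13) = -960*(21 + 13)/47 = -960/47*34 = -32640/47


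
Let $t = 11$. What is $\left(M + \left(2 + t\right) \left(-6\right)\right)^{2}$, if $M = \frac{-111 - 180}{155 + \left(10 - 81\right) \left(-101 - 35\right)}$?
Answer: $\frac{586065271401}{96255721} \approx 6088.6$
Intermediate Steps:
$M = - \frac{291}{9811}$ ($M = - \frac{291}{155 - -9656} = - \frac{291}{155 + 9656} = - \frac{291}{9811} \approx -0.029661$)
$\left(M + \left(2 + t\right) \left(-6\right)\right)^{2} = \left(- \frac{291}{9811} + \left(2 + 11\right) \left(-6\right)\right)^{2} = \left(- \frac{291}{9811} + 13 \left(-6\right)\right)^{2} = \left(- \frac{291}{9811} - 78\right)^{2} = \left(- \frac{765549}{9811}\right)^{2} = \frac{586065271401}{96255721}$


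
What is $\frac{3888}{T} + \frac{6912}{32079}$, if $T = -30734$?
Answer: $\frac{14618376}{164319331} \approx 0.088963$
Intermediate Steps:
$\frac{3888}{T} + \frac{6912}{32079} = \frac{3888}{-30734} + \frac{6912}{32079} = 3888 \left(- \frac{1}{30734}\right) + 6912 \cdot \frac{1}{32079} = - \frac{1944}{15367} + \frac{2304}{10693} = \frac{14618376}{164319331}$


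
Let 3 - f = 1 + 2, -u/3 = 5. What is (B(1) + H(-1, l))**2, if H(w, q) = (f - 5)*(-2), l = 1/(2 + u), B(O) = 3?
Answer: 169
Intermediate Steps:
u = -15 (u = -3*5 = -15)
f = 0 (f = 3 - (1 + 2) = 3 - 1*3 = 3 - 3 = 0)
l = -1/13 (l = 1/(2 - 15) = 1/(-13) = -1/13 ≈ -0.076923)
H(w, q) = 10 (H(w, q) = (0 - 5)*(-2) = -5*(-2) = 10)
(B(1) + H(-1, l))**2 = (3 + 10)**2 = 13**2 = 169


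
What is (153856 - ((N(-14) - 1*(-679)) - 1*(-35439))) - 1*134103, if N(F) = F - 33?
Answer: -16318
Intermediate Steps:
N(F) = -33 + F
(153856 - ((N(-14) - 1*(-679)) - 1*(-35439))) - 1*134103 = (153856 - (((-33 - 14) - 1*(-679)) - 1*(-35439))) - 1*134103 = (153856 - ((-47 + 679) + 35439)) - 134103 = (153856 - (632 + 35439)) - 134103 = (153856 - 1*36071) - 134103 = (153856 - 36071) - 134103 = 117785 - 134103 = -16318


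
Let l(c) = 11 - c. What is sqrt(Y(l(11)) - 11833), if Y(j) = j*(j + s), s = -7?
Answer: I*sqrt(11833) ≈ 108.78*I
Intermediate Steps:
Y(j) = j*(-7 + j) (Y(j) = j*(j - 7) = j*(-7 + j))
sqrt(Y(l(11)) - 11833) = sqrt((11 - 1*11)*(-7 + (11 - 1*11)) - 11833) = sqrt((11 - 11)*(-7 + (11 - 11)) - 11833) = sqrt(0*(-7 + 0) - 11833) = sqrt(0*(-7) - 11833) = sqrt(0 - 11833) = sqrt(-11833) = I*sqrt(11833)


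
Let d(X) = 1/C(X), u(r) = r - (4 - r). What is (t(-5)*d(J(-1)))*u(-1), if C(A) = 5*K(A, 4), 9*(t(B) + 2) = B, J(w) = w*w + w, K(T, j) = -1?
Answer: -46/15 ≈ -3.0667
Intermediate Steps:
J(w) = w + w**2 (J(w) = w**2 + w = w + w**2)
t(B) = -2 + B/9
C(A) = -5 (C(A) = 5*(-1) = -5)
u(r) = -4 + 2*r (u(r) = r + (-4 + r) = -4 + 2*r)
d(X) = -1/5 (d(X) = 1/(-5) = -1/5)
(t(-5)*d(J(-1)))*u(-1) = ((-2 + (1/9)*(-5))*(-1/5))*(-4 + 2*(-1)) = ((-2 - 5/9)*(-1/5))*(-4 - 2) = -23/9*(-1/5)*(-6) = (23/45)*(-6) = -46/15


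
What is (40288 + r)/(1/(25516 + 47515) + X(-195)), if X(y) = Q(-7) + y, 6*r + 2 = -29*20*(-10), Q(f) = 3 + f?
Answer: -9038535653/43599504 ≈ -207.31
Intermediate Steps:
r = 2899/3 (r = -⅓ + (-29*20*(-10))/6 = -⅓ + (-580*(-10))/6 = -⅓ + (⅙)*5800 = -⅓ + 2900/3 = 2899/3 ≈ 966.33)
X(y) = -4 + y (X(y) = (3 - 7) + y = -4 + y)
(40288 + r)/(1/(25516 + 47515) + X(-195)) = (40288 + 2899/3)/(1/(25516 + 47515) + (-4 - 195)) = 123763/(3*(1/73031 - 199)) = 123763/(3*(-14533168/73031)) = (123763/3)*(-73031/14533168) = -9038535653/43599504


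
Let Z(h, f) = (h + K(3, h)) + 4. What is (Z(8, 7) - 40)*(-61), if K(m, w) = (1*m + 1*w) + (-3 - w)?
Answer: 1708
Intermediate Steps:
K(m, w) = -3 + m (K(m, w) = (m + w) + (-3 - w) = -3 + m)
Z(h, f) = 4 + h (Z(h, f) = (h + (-3 + 3)) + 4 = (h + 0) + 4 = h + 4 = 4 + h)
(Z(8, 7) - 40)*(-61) = ((4 + 8) - 40)*(-61) = (12 - 40)*(-61) = -28*(-61) = 1708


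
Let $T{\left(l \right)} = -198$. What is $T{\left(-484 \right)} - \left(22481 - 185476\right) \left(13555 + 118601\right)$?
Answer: $21540767022$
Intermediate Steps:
$T{\left(-484 \right)} - \left(22481 - 185476\right) \left(13555 + 118601\right) = -198 - \left(22481 - 185476\right) \left(13555 + 118601\right) = -198 - \left(-162995\right) 132156 = -198 - -21540767220 = -198 + 21540767220 = 21540767022$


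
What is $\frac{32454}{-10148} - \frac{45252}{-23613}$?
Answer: $- \frac{51186501}{39937454} \approx -1.2817$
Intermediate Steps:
$\frac{32454}{-10148} - \frac{45252}{-23613} = 32454 \left(- \frac{1}{10148}\right) - - \frac{15084}{7871} = - \frac{16227}{5074} + \frac{15084}{7871} = - \frac{51186501}{39937454}$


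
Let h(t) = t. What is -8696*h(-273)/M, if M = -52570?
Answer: -169572/3755 ≈ -45.159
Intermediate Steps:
-8696*h(-273)/M = -8696/((-52570/(-273))) = -8696/((-52570*(-1/273))) = -8696/7510/39 = -8696*39/7510 = -169572/3755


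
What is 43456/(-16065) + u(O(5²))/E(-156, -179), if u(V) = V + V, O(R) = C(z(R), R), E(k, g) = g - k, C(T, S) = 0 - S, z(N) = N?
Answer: -28034/52785 ≈ -0.53110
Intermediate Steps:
C(T, S) = -S
O(R) = -R
u(V) = 2*V
43456/(-16065) + u(O(5²))/E(-156, -179) = 43456/(-16065) + (2*(-1*5²))/(-179 - 1*(-156)) = 43456*(-1/16065) + (2*(-1*25))/(-179 + 156) = -6208/2295 + (2*(-25))/(-23) = -6208/2295 - 50*(-1/23) = -6208/2295 + 50/23 = -28034/52785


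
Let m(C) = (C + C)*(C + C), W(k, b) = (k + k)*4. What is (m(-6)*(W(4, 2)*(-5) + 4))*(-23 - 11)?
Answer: 763776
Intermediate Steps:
W(k, b) = 8*k (W(k, b) = (2*k)*4 = 8*k)
m(C) = 4*C**2 (m(C) = (2*C)*(2*C) = 4*C**2)
(m(-6)*(W(4, 2)*(-5) + 4))*(-23 - 11) = ((4*(-6)**2)*((8*4)*(-5) + 4))*(-23 - 11) = ((4*36)*(32*(-5) + 4))*(-34) = (144*(-160 + 4))*(-34) = (144*(-156))*(-34) = -22464*(-34) = 763776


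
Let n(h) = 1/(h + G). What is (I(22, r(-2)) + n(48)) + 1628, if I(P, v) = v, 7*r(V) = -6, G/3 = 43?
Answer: 2016037/1239 ≈ 1627.1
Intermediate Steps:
G = 129 (G = 3*43 = 129)
r(V) = -6/7 (r(V) = (1/7)*(-6) = -6/7)
n(h) = 1/(129 + h) (n(h) = 1/(h + 129) = 1/(129 + h))
(I(22, r(-2)) + n(48)) + 1628 = (-6/7 + 1/(129 + 48)) + 1628 = (-6/7 + 1/177) + 1628 = -1055/1239 + 1628 = 2016037/1239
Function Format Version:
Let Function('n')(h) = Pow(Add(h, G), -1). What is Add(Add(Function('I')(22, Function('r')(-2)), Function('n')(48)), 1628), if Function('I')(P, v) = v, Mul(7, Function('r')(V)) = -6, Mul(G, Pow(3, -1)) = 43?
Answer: Rational(2016037, 1239) ≈ 1627.1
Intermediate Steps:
G = 129 (G = Mul(3, 43) = 129)
Function('r')(V) = Rational(-6, 7) (Function('r')(V) = Mul(Rational(1, 7), -6) = Rational(-6, 7))
Function('n')(h) = Pow(Add(129, h), -1) (Function('n')(h) = Pow(Add(h, 129), -1) = Pow(Add(129, h), -1))
Add(Add(Function('I')(22, Function('r')(-2)), Function('n')(48)), 1628) = Add(Add(Rational(-6, 7), Pow(Add(129, 48), -1)), 1628) = Add(Add(Rational(-6, 7), Pow(177, -1)), 1628) = Add(Add(Rational(-6, 7), Rational(1, 177)), 1628) = Add(Rational(-1055, 1239), 1628) = Rational(2016037, 1239)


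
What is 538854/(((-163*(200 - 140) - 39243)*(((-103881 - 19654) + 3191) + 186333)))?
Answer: -179618/1078326249 ≈ -0.00016657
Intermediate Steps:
538854/(((-163*(200 - 140) - 39243)*(((-103881 - 19654) + 3191) + 186333))) = 538854/(((-163*60 - 39243)*((-123535 + 3191) + 186333))) = 538854/(((-9780 - 39243)*(-120344 + 186333))) = 538854/((-49023*65989)) = 538854/(-3234978747) = 538854*(-1/3234978747) = -179618/1078326249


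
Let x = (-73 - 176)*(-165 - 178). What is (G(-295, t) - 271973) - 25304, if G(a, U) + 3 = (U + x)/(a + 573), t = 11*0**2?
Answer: -82558433/278 ≈ -2.9697e+5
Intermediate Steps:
x = 85407 (x = -249*(-343) = 85407)
t = 0 (t = 11*0 = 0)
G(a, U) = -3 + (85407 + U)/(573 + a) (G(a, U) = -3 + (U + 85407)/(a + 573) = -3 + (85407 + U)/(573 + a))
(G(-295, t) - 271973) - 25304 = ((83688 + 0 - 3*(-295))/(573 - 295) - 271973) - 25304 = ((83688 + 0 + 885)/278 - 271973) - 25304 = ((1/278)*84573 - 271973) - 25304 = (84573/278 - 271973) - 25304 = -75523921/278 - 25304 = -82558433/278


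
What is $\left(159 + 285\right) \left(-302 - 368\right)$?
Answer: $-297480$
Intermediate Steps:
$\left(159 + 285\right) \left(-302 - 368\right) = 444 \left(-670\right) = -297480$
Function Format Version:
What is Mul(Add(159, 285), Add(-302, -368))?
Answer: -297480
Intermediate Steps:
Mul(Add(159, 285), Add(-302, -368)) = Mul(444, -670) = -297480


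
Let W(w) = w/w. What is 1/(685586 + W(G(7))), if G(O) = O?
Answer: 1/685587 ≈ 1.4586e-6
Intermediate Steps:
W(w) = 1
1/(685586 + W(G(7))) = 1/(685586 + 1) = 1/685587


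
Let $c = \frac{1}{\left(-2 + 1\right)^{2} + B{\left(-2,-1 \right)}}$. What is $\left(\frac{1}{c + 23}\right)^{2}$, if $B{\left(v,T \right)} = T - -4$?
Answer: $\frac{16}{8649} \approx 0.0018499$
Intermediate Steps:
$B{\left(v,T \right)} = 4 + T$ ($B{\left(v,T \right)} = T + 4 = 4 + T$)
$c = \frac{1}{4}$ ($c = \frac{1}{\left(-2 + 1\right)^{2} + \left(4 - 1\right)} = \frac{1}{\left(-1\right)^{2} + 3} = \frac{1}{1 + 3} = \frac{1}{4} \approx 0.25$)
$\left(\frac{1}{c + 23}\right)^{2} = \left(\frac{1}{\frac{1}{4} + 23}\right)^{2} = \left(\frac{1}{\frac{93}{4}}\right)^{2} = \left(\frac{4}{93}\right)^{2} = \frac{16}{8649}$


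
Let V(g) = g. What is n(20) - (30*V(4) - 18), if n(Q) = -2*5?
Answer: -112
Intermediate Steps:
n(Q) = -10
n(20) - (30*V(4) - 18) = -10 - (30*4 - 18) = -10 - (120 - 18) = -10 - 1*102 = -10 - 102 = -112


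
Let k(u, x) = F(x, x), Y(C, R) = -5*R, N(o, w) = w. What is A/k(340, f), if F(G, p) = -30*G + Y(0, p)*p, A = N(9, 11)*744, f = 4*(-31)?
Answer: -33/295 ≈ -0.11186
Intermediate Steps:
f = -124
A = 8184 (A = 11*744 = 8184)
F(G, p) = -30*G - 5*p² (F(G, p) = -30*G + (-5*p)*p = -30*G - 5*p²)
k(u, x) = -30*x - 5*x²
A/k(340, f) = 8184/((5*(-124)*(-6 - 1*(-124)))) = 8184/((5*(-124)*(-6 + 124))) = 8184/((5*(-124)*118)) = 8184/(-73160) = 8184*(-1/73160) = -33/295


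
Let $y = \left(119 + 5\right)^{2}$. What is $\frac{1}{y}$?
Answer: $\frac{1}{15376} \approx 6.5036 \cdot 10^{-5}$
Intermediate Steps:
$y = 15376$ ($y = 124^{2} = 15376$)
$\frac{1}{y} = \frac{1}{15376}$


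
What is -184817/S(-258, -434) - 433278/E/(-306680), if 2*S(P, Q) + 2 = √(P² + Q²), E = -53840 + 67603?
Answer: -390027394942309/134494855488180 - 184817*√63730/63729 ≈ -735.01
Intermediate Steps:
E = 13763
S(P, Q) = -1 + √(P² + Q²)/2
-184817/S(-258, -434) - 433278/E/(-306680) = -184817/(-1 + √((-258)² + (-434)²)/2) - 433278/13763/(-306680) = -184817/(-1 + √(66564 + 188356)/2) - 433278*1/13763*(-1/306680) = -184817/(-1 + √254920/2) - 433278/13763*(-1/306680) = -184817/(-1 + (2*√63730)/2) + 216639/2110418420 = -184817/(-1 + √63730) + 216639/2110418420 = 216639/2110418420 - 184817/(-1 + √63730)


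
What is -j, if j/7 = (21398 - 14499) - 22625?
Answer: 110082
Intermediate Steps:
j = -110082 (j = 7*((21398 - 14499) - 22625) = 7*(6899 - 22625) = 7*(-15726) = -110082)
-j = -1*(-110082) = 110082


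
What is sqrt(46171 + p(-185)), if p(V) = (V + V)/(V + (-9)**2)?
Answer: sqrt(31214001)/26 ≈ 214.88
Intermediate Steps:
p(V) = 2*V/(81 + V) (p(V) = (2*V)/(V + 81) = (2*V)/(81 + V) = 2*V/(81 + V))
sqrt(46171 + p(-185)) = sqrt(46171 + 2*(-185)/(81 - 185)) = sqrt(46171 + 2*(-185)/(-104)) = sqrt(46171 + 2*(-185)*(-1/104)) = sqrt(46171 + 185/52) = sqrt(2401077/52) = sqrt(31214001)/26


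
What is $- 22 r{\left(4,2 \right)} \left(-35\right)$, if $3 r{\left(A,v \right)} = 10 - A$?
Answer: $1540$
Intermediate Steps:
$r{\left(A,v \right)} = \frac{10}{3} - \frac{A}{3}$ ($r{\left(A,v \right)} = \frac{10 - A}{3} = \frac{10}{3} - \frac{A}{3}$)
$- 22 r{\left(4,2 \right)} \left(-35\right) = - 22 \left(\frac{10}{3} - \frac{4}{3}\right) \left(-35\right) = \left(-22\right) 2 \left(-35\right) = \left(-44\right) \left(-35\right) = 1540$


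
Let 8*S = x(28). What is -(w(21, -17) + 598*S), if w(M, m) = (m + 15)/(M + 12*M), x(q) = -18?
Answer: 734647/546 ≈ 1345.5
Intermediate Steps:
S = -9/4 (S = (⅛)*(-18) = -9/4 ≈ -2.2500)
w(M, m) = (15 + m)/(13*M) (w(M, m) = (15 + m)/((13*M)) = (15 + m)*(1/(13*M)) = (15 + m)/(13*M))
-(w(21, -17) + 598*S) = -((1/13)*(15 - 17)/21 + 598*(-9/4)) = -((1/13)*(1/21)*(-2) - 2691/2) = -(-2/273 - 2691/2) = -1*(-734647/546) = 734647/546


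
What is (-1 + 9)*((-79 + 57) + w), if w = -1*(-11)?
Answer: -88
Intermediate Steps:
w = 11
(-1 + 9)*((-79 + 57) + w) = (-1 + 9)*((-79 + 57) + 11) = 8*(-22 + 11) = 8*(-11) = -88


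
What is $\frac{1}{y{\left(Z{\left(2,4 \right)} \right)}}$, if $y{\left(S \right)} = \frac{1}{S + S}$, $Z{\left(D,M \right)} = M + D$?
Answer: $12$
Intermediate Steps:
$Z{\left(D,M \right)} = D + M$
$y{\left(S \right)} = \frac{1}{2 S}$
$\frac{1}{y{\left(Z{\left(2,4 \right)} \right)}} = \frac{1}{\frac{1}{2} \frac{1}{2 + 4}} = \frac{1}{\frac{1}{2} \cdot \frac{1}{6}} = \frac{1}{\frac{1}{12}} = 12$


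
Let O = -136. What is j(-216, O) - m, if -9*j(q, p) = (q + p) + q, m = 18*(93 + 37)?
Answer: -20492/9 ≈ -2276.9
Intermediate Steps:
m = 2340 (m = 18*130 = 2340)
j(q, p) = -2*q/9 - p/9 (j(q, p) = -((q + p) + q)/9 = -((p + q) + q)/9 = -(p + 2*q)/9 = -2*q/9 - p/9)
j(-216, O) - m = (-2/9*(-216) - 1/9*(-136)) - 1*2340 = (48 + 136/9) - 2340 = 568/9 - 2340 = -20492/9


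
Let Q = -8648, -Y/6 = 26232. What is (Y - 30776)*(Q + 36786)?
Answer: -5294671184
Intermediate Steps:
Y = -157392 (Y = -6*26232 = -157392)
(Y - 30776)*(Q + 36786) = (-157392 - 30776)*(-8648 + 36786) = -188168*28138 = -5294671184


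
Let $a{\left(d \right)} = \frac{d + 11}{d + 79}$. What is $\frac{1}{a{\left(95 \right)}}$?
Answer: $\frac{87}{53} \approx 1.6415$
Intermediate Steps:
$a{\left(d \right)} = \frac{11 + d}{79 + d}$
$\frac{1}{a{\left(95 \right)}} = \frac{1}{\frac{1}{79 + 95} \left(11 + 95\right)} = \frac{1}{\frac{1}{174} \cdot 106} = \frac{1}{\frac{53}{87}} = \frac{87}{53}$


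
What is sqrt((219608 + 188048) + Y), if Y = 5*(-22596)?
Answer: 2*sqrt(73669) ≈ 542.84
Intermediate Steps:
Y = -112980
sqrt((219608 + 188048) + Y) = sqrt((219608 + 188048) - 112980) = sqrt(407656 - 112980) = sqrt(294676) = 2*sqrt(73669)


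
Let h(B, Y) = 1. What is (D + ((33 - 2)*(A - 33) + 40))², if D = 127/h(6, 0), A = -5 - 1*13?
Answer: 1999396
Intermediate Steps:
A = -18 (A = -5 - 13 = -18)
D = 127 (D = 127/1 = 127*1 = 127)
(D + ((33 - 2)*(A - 33) + 40))² = (127 + ((33 - 2)*(-18 - 33) + 40))² = (127 + (31*(-51) + 40))² = (127 + (-1581 + 40))² = (127 - 1541)² = (-1414)² = 1999396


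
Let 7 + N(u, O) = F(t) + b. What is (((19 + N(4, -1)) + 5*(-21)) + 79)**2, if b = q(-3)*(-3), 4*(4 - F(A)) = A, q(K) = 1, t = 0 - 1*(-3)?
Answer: 3025/16 ≈ 189.06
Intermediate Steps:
t = 3 (t = 0 + 3 = 3)
F(A) = 4 - A/4
b = -3 (b = 1*(-3) = -3)
N(u, O) = -27/4 (N(u, O) = -7 + ((4 - 1/4*3) - 3) = -7 + ((4 - 3/4) - 3) = -7 + (13/4 - 3) = -7 + 1/4 = -27/4)
(((19 + N(4, -1)) + 5*(-21)) + 79)**2 = (((19 - 27/4) + 5*(-21)) + 79)**2 = ((49/4 - 105) + 79)**2 = (-371/4 + 79)**2 = (-55/4)**2 = 3025/16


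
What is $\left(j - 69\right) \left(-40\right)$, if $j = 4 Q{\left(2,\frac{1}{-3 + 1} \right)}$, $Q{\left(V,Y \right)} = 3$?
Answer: $2280$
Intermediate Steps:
$j = 12$ ($j = 4 \cdot 3 = 12$)
$\left(j - 69\right) \left(-40\right) = \left(12 - 69\right) \left(-40\right) = \left(-57\right) \left(-40\right) = 2280$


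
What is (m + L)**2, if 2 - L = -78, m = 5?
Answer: 7225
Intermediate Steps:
L = 80 (L = 2 - 1*(-78) = 2 + 78 = 80)
(m + L)**2 = (5 + 80)**2 = 85**2 = 7225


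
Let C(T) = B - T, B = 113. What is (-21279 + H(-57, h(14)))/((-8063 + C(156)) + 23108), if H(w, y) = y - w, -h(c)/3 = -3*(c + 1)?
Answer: -21087/15002 ≈ -1.4056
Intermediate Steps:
C(T) = 113 - T
h(c) = 9 + 9*c (h(c) = -(-9)*(c + 1) = -(-9)*(1 + c) = -3*(-3 - 3*c) = 9 + 9*c)
(-21279 + H(-57, h(14)))/((-8063 + C(156)) + 23108) = (-21279 + ((9 + 9*14) - 1*(-57)))/((-8063 + (113 - 1*156)) + 23108) = (-21279 + ((9 + 126) + 57))/((-8063 + (113 - 156)) + 23108) = (-21279 + (135 + 57))/((-8063 - 43) + 23108) = (-21279 + 192)/(-8106 + 23108) = -21087/15002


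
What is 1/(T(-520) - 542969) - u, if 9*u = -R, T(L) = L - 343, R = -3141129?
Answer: -569415488779/1631496 ≈ -3.4901e+5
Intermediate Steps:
T(L) = -343 + L
u = 1047043/3 (u = (-1*(-3141129))/9 = (1/9)*3141129 = 1047043/3 ≈ 3.4901e+5)
1/(T(-520) - 542969) - u = 1/((-343 - 520) - 542969) - 1*1047043/3 = 1/(-863 - 542969) - 1047043/3 = 1/(-543832) - 1047043/3 = -1/543832 - 1047043/3 = -569415488779/1631496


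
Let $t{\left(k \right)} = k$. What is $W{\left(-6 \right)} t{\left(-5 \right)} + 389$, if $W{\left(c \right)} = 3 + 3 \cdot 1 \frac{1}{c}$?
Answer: $\frac{753}{2} \approx 376.5$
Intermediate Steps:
$W{\left(c \right)} = 3 + \frac{3}{c}$
$W{\left(-6 \right)} t{\left(-5 \right)} + 389 = \left(3 + \frac{3}{-6}\right) \left(-5\right) + 389 = \left(3 + 3 \left(- \frac{1}{6}\right)\right) \left(-5\right) + 389 = \left(3 - \frac{1}{2}\right) \left(-5\right) + 389 = \frac{5}{2} \left(-5\right) + 389 = - \frac{25}{2} + 389 = \frac{753}{2}$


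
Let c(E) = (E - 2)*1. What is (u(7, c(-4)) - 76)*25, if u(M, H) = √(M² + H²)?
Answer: -1900 + 25*√85 ≈ -1669.5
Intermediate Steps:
c(E) = -2 + E (c(E) = (-2 + E)*1 = -2 + E)
u(M, H) = √(H² + M²)
(u(7, c(-4)) - 76)*25 = (√((-2 - 4)² + 7²) - 76)*25 = (√((-6)² + 49) - 76)*25 = (√(36 + 49) - 76)*25 = (√85 - 76)*25 = (-76 + √85)*25 = -1900 + 25*√85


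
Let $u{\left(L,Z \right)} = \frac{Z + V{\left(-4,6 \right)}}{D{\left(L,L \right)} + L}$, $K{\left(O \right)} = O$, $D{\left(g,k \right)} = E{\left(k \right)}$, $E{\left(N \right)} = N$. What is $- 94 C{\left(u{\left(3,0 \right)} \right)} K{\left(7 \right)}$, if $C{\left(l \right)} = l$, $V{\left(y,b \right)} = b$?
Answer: $-658$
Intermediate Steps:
$D{\left(g,k \right)} = k$
$u{\left(L,Z \right)} = \frac{6 + Z}{2 L}$ ($u{\left(L,Z \right)} = \frac{Z + 6}{L + L} = \frac{6 + Z}{2 L}$)
$- 94 C{\left(u{\left(3,0 \right)} \right)} K{\left(7 \right)} = - 94 \frac{6 + 0}{2 \cdot 3} \cdot 7 = - 94 \cdot \frac{1}{2} \cdot \frac{1}{3} \cdot 6 \cdot 7 = \left(-94\right) 1 \cdot 7 = \left(-94\right) 7 = -658$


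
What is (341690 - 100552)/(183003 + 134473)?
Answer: 120569/158738 ≈ 0.75955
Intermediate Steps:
(341690 - 100552)/(183003 + 134473) = 241138/317476 = 241138*(1/317476) = 120569/158738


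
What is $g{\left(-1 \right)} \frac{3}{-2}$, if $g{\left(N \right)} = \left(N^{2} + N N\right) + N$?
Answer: $- \frac{3}{2} \approx -1.5$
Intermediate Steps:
$g{\left(N \right)} = N + 2 N^{2}$ ($g{\left(N \right)} = \left(N^{2} + N^{2}\right) + N = 2 N^{2} + N = N + 2 N^{2}$)
$g{\left(-1 \right)} \frac{3}{-2} = - (1 + 2 \left(-1\right)) \frac{3}{-2} = - (1 - 2) 3 \left(- \frac{1}{2}\right) = \left(-1\right) \left(-1\right) \left(- \frac{3}{2}\right) = 1 \left(- \frac{3}{2}\right) = - \frac{3}{2}$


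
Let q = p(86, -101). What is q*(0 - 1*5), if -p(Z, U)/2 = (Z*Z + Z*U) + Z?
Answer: -12040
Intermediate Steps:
p(Z, U) = -2*Z - 2*Z² - 2*U*Z (p(Z, U) = -2*((Z*Z + Z*U) + Z) = -2*((Z² + U*Z) + Z) = -2*(Z + Z² + U*Z) = -2*Z - 2*Z² - 2*U*Z)
q = 2408 (q = -2*86*(1 - 101 + 86) = -2*86*(-14) = 2408)
q*(0 - 1*5) = 2408*(0 - 1*5) = 2408*(0 - 5) = 2408*(-5) = -12040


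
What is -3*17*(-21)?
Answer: 1071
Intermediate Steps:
-3*17*(-21) = -51*(-21) = 1071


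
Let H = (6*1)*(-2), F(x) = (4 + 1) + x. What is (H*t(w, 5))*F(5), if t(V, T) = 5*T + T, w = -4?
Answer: -3600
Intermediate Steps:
F(x) = 5 + x
t(V, T) = 6*T
H = -12 (H = 6*(-2) = -12)
(H*t(w, 5))*F(5) = (-72*5)*(5 + 5) = -12*30*10 = -360*10 = -3600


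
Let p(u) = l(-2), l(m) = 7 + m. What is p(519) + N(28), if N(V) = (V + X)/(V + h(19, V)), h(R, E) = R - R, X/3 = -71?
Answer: -45/28 ≈ -1.6071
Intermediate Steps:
X = -213 (X = 3*(-71) = -213)
p(u) = 5 (p(u) = 7 - 2 = 5)
h(R, E) = 0
N(V) = (-213 + V)/V (N(V) = (V - 213)/(V + 0) = (-213 + V)/V)
p(519) + N(28) = 5 + (-213 + 28)/28 = 5 + (1/28)*(-185) = 5 - 185/28 = -45/28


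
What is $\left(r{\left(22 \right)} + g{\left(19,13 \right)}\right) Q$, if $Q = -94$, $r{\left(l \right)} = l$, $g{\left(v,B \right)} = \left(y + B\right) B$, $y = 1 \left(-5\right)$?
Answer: $-11844$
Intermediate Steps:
$y = -5$
$g{\left(v,B \right)} = B \left(-5 + B\right)$ ($g{\left(v,B \right)} = \left(-5 + B\right) B = B \left(-5 + B\right)$)
$\left(r{\left(22 \right)} + g{\left(19,13 \right)}\right) Q = \left(22 + 13 \left(-5 + 13\right)\right) \left(-94\right) = \left(22 + 13 \cdot 8\right) \left(-94\right) = \left(22 + 104\right) \left(-94\right) = 126 \left(-94\right) = -11844$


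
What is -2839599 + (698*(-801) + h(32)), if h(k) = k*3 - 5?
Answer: -3398606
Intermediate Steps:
h(k) = -5 + 3*k (h(k) = 3*k - 5 = -5 + 3*k)
-2839599 + (698*(-801) + h(32)) = -2839599 + (698*(-801) + (-5 + 3*32)) = -2839599 + (-559098 + (-5 + 96)) = -2839599 + (-559098 + 91) = -2839599 - 559007 = -3398606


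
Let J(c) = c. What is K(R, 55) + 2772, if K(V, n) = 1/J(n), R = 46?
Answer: 152461/55 ≈ 2772.0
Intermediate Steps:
K(V, n) = 1/n
K(R, 55) + 2772 = 1/55 + 2772 = 152461/55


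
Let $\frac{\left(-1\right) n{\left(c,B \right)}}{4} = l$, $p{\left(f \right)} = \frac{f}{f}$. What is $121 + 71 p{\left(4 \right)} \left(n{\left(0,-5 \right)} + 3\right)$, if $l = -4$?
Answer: $1470$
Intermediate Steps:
$p{\left(f \right)} = 1$
$n{\left(c,B \right)} = 16$ ($n{\left(c,B \right)} = \left(-4\right) \left(-4\right) = 16$)
$121 + 71 p{\left(4 \right)} \left(n{\left(0,-5 \right)} + 3\right) = 121 + 71 \cdot 1 \left(16 + 3\right) = 121 + 71 \cdot 1 \cdot 19 = 121 + 71 \cdot 19 = 121 + 1349 = 1470$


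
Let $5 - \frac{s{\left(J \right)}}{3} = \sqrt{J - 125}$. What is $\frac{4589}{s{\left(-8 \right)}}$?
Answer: $\frac{22945}{474} + \frac{4589 i \sqrt{133}}{474} \approx 48.407 + 111.65 i$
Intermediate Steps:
$s{\left(J \right)} = 15 - 3 \sqrt{-125 + J}$ ($s{\left(J \right)} = 15 - 3 \sqrt{J - 125} = 15 - 3 \sqrt{-125 + J}$)
$\frac{4589}{s{\left(-8 \right)}} = \frac{4589}{15 - 3 \sqrt{-125 - 8}} = \frac{4589}{15 - 3 \sqrt{-133}} = \frac{4589}{15 - 3 i \sqrt{133}}$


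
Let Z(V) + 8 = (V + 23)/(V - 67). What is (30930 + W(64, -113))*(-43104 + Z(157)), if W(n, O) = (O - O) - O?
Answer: -1338263730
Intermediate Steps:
Z(V) = -8 + (23 + V)/(-67 + V) (Z(V) = -8 + (V + 23)/(V - 67) = -8 + (23 + V)/(-67 + V))
W(n, O) = -O (W(n, O) = 0 - O = -O)
(30930 + W(64, -113))*(-43104 + Z(157)) = (30930 - 1*(-113))*(-43104 + (559 - 7*157)/(-67 + 157)) = (30930 + 113)*(-43104 + (559 - 1099)/90) = 31043*(-43104 + (1/90)*(-540)) = 31043*(-43104 - 6) = 31043*(-43110) = -1338263730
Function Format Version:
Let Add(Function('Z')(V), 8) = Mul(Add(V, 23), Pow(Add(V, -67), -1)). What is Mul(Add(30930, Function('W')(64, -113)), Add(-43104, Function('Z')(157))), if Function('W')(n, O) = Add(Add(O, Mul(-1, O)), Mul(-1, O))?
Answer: -1338263730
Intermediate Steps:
Function('Z')(V) = Add(-8, Mul(Pow(Add(-67, V), -1), Add(23, V))) (Function('Z')(V) = Add(-8, Mul(Add(V, 23), Pow(Add(V, -67), -1))) = Add(-8, Mul(Add(23, V), Pow(Add(-67, V), -1))) = Add(-8, Mul(Pow(Add(-67, V), -1), Add(23, V))))
Function('W')(n, O) = Mul(-1, O) (Function('W')(n, O) = Add(0, Mul(-1, O)) = Mul(-1, O))
Mul(Add(30930, Function('W')(64, -113)), Add(-43104, Function('Z')(157))) = Mul(Add(30930, Mul(-1, -113)), Add(-43104, Mul(Pow(Add(-67, 157), -1), Add(559, Mul(-7, 157))))) = Mul(Add(30930, 113), Add(-43104, Mul(Pow(90, -1), Add(559, -1099)))) = Mul(31043, Add(-43104, Mul(Rational(1, 90), -540))) = Mul(31043, Add(-43104, -6)) = Mul(31043, -43110) = -1338263730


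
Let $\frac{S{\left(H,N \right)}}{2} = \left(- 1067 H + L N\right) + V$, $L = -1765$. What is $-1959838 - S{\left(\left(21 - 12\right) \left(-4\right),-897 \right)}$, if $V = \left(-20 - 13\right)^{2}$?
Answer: $-5205250$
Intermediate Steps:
$V = 1089$ ($V = \left(-33\right)^{2} = 1089$)
$S{\left(H,N \right)} = 2178 - 3530 N - 2134 H$ ($S{\left(H,N \right)} = 2 \left(\left(- 1067 H - 1765 N\right) + 1089\right) = 2 \left(\left(- 1765 N - 1067 H\right) + 1089\right) = 2 \left(1089 - 1765 N - 1067 H\right) = 2178 - 3530 N - 2134 H$)
$-1959838 - S{\left(\left(21 - 12\right) \left(-4\right),-897 \right)} = -1959838 - \left(2178 - -3166410 - 2134 \left(21 - 12\right) \left(-4\right)\right) = -1959838 - \left(2178 + 3166410 - 2134 \cdot 9 \left(-4\right)\right) = -1959838 - \left(2178 + 3166410 - -76824\right) = -1959838 - \left(2178 + 3166410 + 76824\right) = -1959838 - 3245412 = -5205250$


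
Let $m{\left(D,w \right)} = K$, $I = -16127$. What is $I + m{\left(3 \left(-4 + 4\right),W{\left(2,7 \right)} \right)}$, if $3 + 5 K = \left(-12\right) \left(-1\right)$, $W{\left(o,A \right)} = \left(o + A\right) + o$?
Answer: $- \frac{80626}{5} \approx -16125.0$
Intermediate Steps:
$W{\left(o,A \right)} = A + 2 o$ ($W{\left(o,A \right)} = \left(A + o\right) + o = A + 2 o$)
$K = \frac{9}{5}$ ($K = - \frac{3}{5} + \frac{\left(-12\right) \left(-1\right)}{5} = - \frac{3}{5} + \frac{1}{5} \cdot 12 = - \frac{3}{5} + \frac{12}{5} = \frac{9}{5} \approx 1.8$)
$m{\left(D,w \right)} = \frac{9}{5}$
$I + m{\left(3 \left(-4 + 4\right),W{\left(2,7 \right)} \right)} = -16127 + \frac{9}{5} = - \frac{80626}{5}$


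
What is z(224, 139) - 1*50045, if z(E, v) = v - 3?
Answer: -49909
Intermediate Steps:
z(E, v) = -3 + v
z(224, 139) - 1*50045 = (-3 + 139) - 1*50045 = 136 - 50045 = -49909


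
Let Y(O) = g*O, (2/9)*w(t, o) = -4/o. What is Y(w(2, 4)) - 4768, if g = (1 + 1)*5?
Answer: -4813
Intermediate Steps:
w(t, o) = -18/o (w(t, o) = 9*(-4/o)/2 = -18/o)
g = 10 (g = 2*5 = 10)
Y(O) = 10*O
Y(w(2, 4)) - 4768 = 10*(-18/4) - 4768 = 10*(-18*1/4) - 4768 = 10*(-9/2) - 4768 = -45 - 4768 = -4813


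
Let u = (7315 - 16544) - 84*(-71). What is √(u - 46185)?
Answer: 5*I*√1978 ≈ 222.37*I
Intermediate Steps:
u = -3265 (u = -9229 + 5964 = -3265)
√(u - 46185) = √(-3265 - 46185) = √(-49450) = 5*I*√1978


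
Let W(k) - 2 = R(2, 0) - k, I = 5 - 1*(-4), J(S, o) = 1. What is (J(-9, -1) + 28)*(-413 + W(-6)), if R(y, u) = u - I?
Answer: -12006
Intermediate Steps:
I = 9 (I = 5 + 4 = 9)
R(y, u) = -9 + u (R(y, u) = u - 1*9 = u - 9 = -9 + u)
W(k) = -7 - k (W(k) = 2 + ((-9 + 0) - k) = 2 + (-9 - k) = -7 - k)
(J(-9, -1) + 28)*(-413 + W(-6)) = (1 + 28)*(-413 + (-7 - 1*(-6))) = 29*(-413 + (-7 + 6)) = 29*(-413 - 1) = 29*(-414) = -12006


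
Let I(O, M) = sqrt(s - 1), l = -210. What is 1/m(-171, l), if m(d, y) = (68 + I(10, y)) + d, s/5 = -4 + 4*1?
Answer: -103/10610 - I/10610 ≈ -0.0097078 - 9.4251e-5*I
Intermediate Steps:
s = 0 (s = 5*(-4 + 4*1) = 5*(-4 + 4) = 5*0 = 0)
I(O, M) = I (I(O, M) = sqrt(0 - 1) = sqrt(-1) = I)
m(d, y) = 68 + I + d (m(d, y) = (68 + I) + d = 68 + I + d)
1/m(-171, l) = 1/(68 + I - 171) = 1/(-103 + I) = (-103 - I)/10610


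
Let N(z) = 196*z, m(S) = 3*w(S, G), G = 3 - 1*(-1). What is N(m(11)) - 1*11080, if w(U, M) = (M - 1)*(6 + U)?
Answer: 18908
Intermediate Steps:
G = 4 (G = 3 + 1 = 4)
w(U, M) = (-1 + M)*(6 + U)
m(S) = 54 + 9*S (m(S) = 3*(-6 - S + 6*4 + 4*S) = 3*(-6 - S + 24 + 4*S) = 3*(18 + 3*S) = 54 + 9*S)
N(m(11)) - 1*11080 = 196*(54 + 9*11) - 1*11080 = 196*(54 + 99) - 11080 = 196*153 - 11080 = 29988 - 11080 = 18908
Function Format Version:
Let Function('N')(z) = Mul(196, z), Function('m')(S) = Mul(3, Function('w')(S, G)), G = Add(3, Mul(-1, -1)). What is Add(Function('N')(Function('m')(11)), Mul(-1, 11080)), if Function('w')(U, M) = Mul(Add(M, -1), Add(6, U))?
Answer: 18908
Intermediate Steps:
G = 4 (G = Add(3, 1) = 4)
Function('w')(U, M) = Mul(Add(-1, M), Add(6, U))
Function('m')(S) = Add(54, Mul(9, S)) (Function('m')(S) = Mul(3, Add(-6, Mul(-1, S), Mul(6, 4), Mul(4, S))) = Mul(3, Add(-6, Mul(-1, S), 24, Mul(4, S))) = Mul(3, Add(18, Mul(3, S))) = Add(54, Mul(9, S)))
Add(Function('N')(Function('m')(11)), Mul(-1, 11080)) = Add(Mul(196, Add(54, Mul(9, 11))), Mul(-1, 11080)) = Add(Mul(196, Add(54, 99)), -11080) = Add(Mul(196, 153), -11080) = Add(29988, -11080) = 18908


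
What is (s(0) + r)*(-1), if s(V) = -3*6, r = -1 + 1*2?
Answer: 17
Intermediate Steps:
r = 1 (r = -1 + 2 = 1)
s(V) = -18
(s(0) + r)*(-1) = (-18 + 1)*(-1) = -17*(-1) = 17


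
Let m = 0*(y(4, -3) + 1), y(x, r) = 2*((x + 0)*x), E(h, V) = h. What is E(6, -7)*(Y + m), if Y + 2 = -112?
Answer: -684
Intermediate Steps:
y(x, r) = 2*x² (y(x, r) = 2*(x*x) = 2*x²)
m = 0 (m = 0*(2*4² + 1) = 0*(2*16 + 1) = 0*(32 + 1) = 0*33 = 0)
Y = -114 (Y = -2 - 112 = -114)
E(6, -7)*(Y + m) = 6*(-114 + 0) = 6*(-114) = -684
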